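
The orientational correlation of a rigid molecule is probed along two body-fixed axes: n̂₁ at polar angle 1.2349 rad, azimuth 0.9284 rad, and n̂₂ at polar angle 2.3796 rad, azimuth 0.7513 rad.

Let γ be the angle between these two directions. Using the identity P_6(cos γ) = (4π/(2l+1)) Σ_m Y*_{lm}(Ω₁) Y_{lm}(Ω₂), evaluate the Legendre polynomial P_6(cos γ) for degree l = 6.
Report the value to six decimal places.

0.295997

Summing Y*_{l m}(θ₁,φ₁)·Y_{l m}(θ₂,φ₂) over m ∈ [−6, 6]; prefactor 4π/(2·6+1) = 0.966644:
  [-6]  conj(Y_{6,-6})(Ω₁) = +0.258825-0.223724i ; Y_{6,-6}(Ω₂) = -0.010625+0.051208i ; Δ = +0.008706+0.015631i
  [-5]  conj(Y_{6,-5})(Ω₁) = -0.029100-0.412733i ; Y_{6,-5}(Ω₂) = +0.155078-0.109524i ; Δ = -0.049717-0.060819i
  [-4]  conj(Y_{6,-4})(Ω₁) = -0.046503-0.029939i ; Y_{6,-4}(Ω₂) = -0.381971-0.052423i ; Δ = +0.016193+0.013874i
  [-3]  conj(Y_{6,-3})(Ω₁) = +0.305625-0.113781i ; Y_{6,-3}(Ω₂) = +0.269871+0.331615i ; Δ = +0.120211+0.070644i
  [-2]  conj(Y_{6,-2})(Ω₁) = +0.046365-0.157669i ; Y_{6,-2}(Ω₂) = +0.006548-0.095865i ; Δ = -0.014811-0.005477i
  [-1]  conj(Y_{6,-1})(Ω₁) = +0.163615+0.218656i ; Y_{6,-1}(Ω₂) = +0.249879-0.233394i ; Δ = +0.091917+0.016451i
  [+0]  conj(Y_{6,0})(Ω₁) = +0.189808-0.000000i ; Y_{6,0}(Ω₂) = -0.204352+0.000000i ; Δ = -0.038788+0.000000i
  [+1]  conj(Y_{6,1})(Ω₁) = -0.163615+0.218656i ; Y_{6,1}(Ω₂) = -0.249879-0.233394i ; Δ = +0.091917-0.016451i
  [+2]  conj(Y_{6,2})(Ω₁) = +0.046365+0.157669i ; Y_{6,2}(Ω₂) = +0.006548+0.095865i ; Δ = -0.014811+0.005477i
  [+3]  conj(Y_{6,3})(Ω₁) = -0.305625-0.113781i ; Y_{6,3}(Ω₂) = -0.269871+0.331615i ; Δ = +0.120211-0.070644i
  [+4]  conj(Y_{6,4})(Ω₁) = -0.046503+0.029939i ; Y_{6,4}(Ω₂) = -0.381971+0.052423i ; Δ = +0.016193-0.013874i
  [+5]  conj(Y_{6,5})(Ω₁) = +0.029100-0.412733i ; Y_{6,5}(Ω₂) = -0.155078-0.109524i ; Δ = -0.049717+0.060819i
  [+6]  conj(Y_{6,6})(Ω₁) = +0.258825+0.223724i ; Y_{6,6}(Ω₂) = -0.010625-0.051208i ; Δ = +0.008706-0.015631i
Accumulated sum +0.306211+0.000000i; after 4π/(2l+1) scaling, +0.295997+0.000000i ⇒ P_6 = 0.295997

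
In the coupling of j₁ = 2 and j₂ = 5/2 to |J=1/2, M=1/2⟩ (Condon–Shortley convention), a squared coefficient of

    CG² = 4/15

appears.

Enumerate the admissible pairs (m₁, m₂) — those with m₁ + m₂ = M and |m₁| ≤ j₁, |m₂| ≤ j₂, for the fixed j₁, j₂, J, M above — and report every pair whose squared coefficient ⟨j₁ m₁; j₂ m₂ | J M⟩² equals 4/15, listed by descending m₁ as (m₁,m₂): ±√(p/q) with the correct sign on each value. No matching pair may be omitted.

(-1,3/2): −√(4/15)

Admissible pairs with m₁+m₂ = M = 1/2: (-2,5/2), (-1,3/2), (0,1/2), (1,-1/2), (2,-3/2)
  (m₁,m₂)=(2,-3/2): CG² = 1/15, CG = +√(1/15)
  (m₁,m₂)=(1,-1/2): CG² = 2/15, CG = −√(2/15)
  (m₁,m₂)=(0,1/2): CG² = 1/5, CG = +√(1/5)
  (m₁,m₂)=(-1,3/2): CG² = 4/15, CG = −√(4/15)   ← matches the target
  (m₁,m₂)=(-2,5/2): CG² = 1/3, CG = +√(1/3)
Pairs with CG² = 4/15: (-1,3/2): −√(4/15)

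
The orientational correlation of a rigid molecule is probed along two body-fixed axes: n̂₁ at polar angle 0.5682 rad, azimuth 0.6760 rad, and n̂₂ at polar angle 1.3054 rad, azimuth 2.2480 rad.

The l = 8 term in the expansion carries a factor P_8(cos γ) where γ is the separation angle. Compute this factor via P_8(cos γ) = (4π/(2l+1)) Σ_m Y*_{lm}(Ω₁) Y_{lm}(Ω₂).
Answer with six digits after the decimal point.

Term-by-term m-sum for l=8 (normalisation 4π/17 = 0.739198):
  m=-8: Y*=(0.002322, -0.002782)  Y=(0.251227, 0.295115)  product (0.001404, -0.000014)
  m=-7: Y*=(0.000445, -0.022701)  Y=(-0.421209, 0.011812)  product (0.000081, 0.009567)
  m=-6: Y*=(-0.053859, -0.069916)  Y=(0.005871, -0.007737)  product (-0.000857, 0.000006)
  m=-5: Y*=(-0.230080, -0.055916)  Y=(-0.084999, -0.340799)  product (0.000501, 0.083164)
  m=-4: Y*=(-0.394004, 0.184332)  Y=(0.128110, 0.059185)  product (-0.061386, 0.000296)
  m=-3: Y*=(-0.213331, 0.433626)  Y=(0.257394, -0.127787)  product (0.000501, 0.138874)
  m=-2: Y*=(0.031320, 0.140857)  Y=(-0.041275, 0.187758)  product (-0.027740, 0.000067)
  m=-1: Y*=(-0.281761, -0.225991)  Y=(0.159196, 0.197993)  product (-0.000110, -0.091764)
  m=+0: Y*=(-0.275627, -0.000000)  Y=(-0.205829, 0.000000)  product (0.056732, 0.000000)
  m=+1: Y*=(0.281761, -0.225991)  Y=(-0.159196, 0.197993)  product (-0.000110, 0.091764)
  m=+2: Y*=(0.031320, -0.140857)  Y=(-0.041275, -0.187758)  product (-0.027740, -0.000067)
  m=+3: Y*=(0.213331, 0.433626)  Y=(-0.257394, -0.127787)  product (0.000501, -0.138874)
  m=+4: Y*=(-0.394004, -0.184332)  Y=(0.128110, -0.059185)  product (-0.061386, -0.000296)
  m=+5: Y*=(0.230080, -0.055916)  Y=(0.084999, -0.340799)  product (0.000501, -0.083164)
  m=+6: Y*=(-0.053859, 0.069916)  Y=(0.005871, 0.007737)  product (-0.000857, -0.000006)
  m=+7: Y*=(-0.000445, -0.022701)  Y=(0.421209, 0.011812)  product (0.000081, -0.009567)
  m=+8: Y*=(0.002322, 0.002782)  Y=(0.251227, -0.295115)  product (0.001404, 0.000014)
Accumulated sum (-0.118480, 0.000000); after 4π/(2l+1) scaling, (-0.087580, 0.000000) ⇒ P_8 = -0.087580

-0.087580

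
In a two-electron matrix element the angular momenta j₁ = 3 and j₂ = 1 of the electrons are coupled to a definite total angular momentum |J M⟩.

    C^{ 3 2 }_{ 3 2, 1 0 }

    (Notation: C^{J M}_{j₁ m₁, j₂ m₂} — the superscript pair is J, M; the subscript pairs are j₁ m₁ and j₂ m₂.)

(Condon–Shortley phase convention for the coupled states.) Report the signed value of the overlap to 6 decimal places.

triangle: 1!*5!*1!/8! = 120/40320
(j±m)!: 5!*1!*1!*1!*5!*1! = 14400
prefactor² = (2J+1)*Δ*N² = 300
  k=0: +1/(0!*1!*1!*1!*4!*0!) = 1/24
  k=1: −1/(1!*0!*0!*0!*5!*1!) = -1/120
Σ = 1/30  ⇒  CG² = 300*(1/30)² = 1/3
CG = +√(1/3) = +0.577350

+0.577350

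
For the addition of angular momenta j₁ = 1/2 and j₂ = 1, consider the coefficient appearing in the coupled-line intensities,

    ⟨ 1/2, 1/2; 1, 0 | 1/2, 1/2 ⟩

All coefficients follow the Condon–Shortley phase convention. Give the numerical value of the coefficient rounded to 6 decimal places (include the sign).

√[2·1!0!1!/3! · 1!0!1!1!1!0!] = √(1/3)
  +(−1)^0/∏(0,1,0,1,0,0)! = 1  (running 1)
⟨..|..⟩ = √(1/3)·(1) = +0.577350

+0.577350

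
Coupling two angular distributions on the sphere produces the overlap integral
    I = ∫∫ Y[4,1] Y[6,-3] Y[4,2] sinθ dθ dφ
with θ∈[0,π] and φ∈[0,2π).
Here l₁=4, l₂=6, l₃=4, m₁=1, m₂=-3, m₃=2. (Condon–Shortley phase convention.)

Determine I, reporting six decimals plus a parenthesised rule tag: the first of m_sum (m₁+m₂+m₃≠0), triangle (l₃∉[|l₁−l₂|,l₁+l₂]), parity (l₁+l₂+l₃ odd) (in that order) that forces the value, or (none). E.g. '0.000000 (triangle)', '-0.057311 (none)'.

-0.103072 (none)

m-sum 0 ✓  L=14 even ✓  2≤4≤10 ✓
Π(2lᵢ+1) = 9×13×9 = 1053
triangle coeff Δ(4,6,4) = 1/1261260
Σ_t [2,4]: t=2:+1/4608 t=3:−1/1296 t=4:+1/4608 = -7/20736
(3j)²=20/1287 [(4 6 4; 0 0 0)], sign=-1
Σ_t [1,3]: t=1:−1/11520 t=2:+1/5760 t=3:−1/51840 = 7/103680
(3j)²=7/858 [(4 6 4; 1 -3 2)], sign=+1
⇒ 4πI² = 210/1573
I = (-1)√(210/1573/(4π)) = -0.10307192
No selection rule forces the value: the integral is nonzero (none).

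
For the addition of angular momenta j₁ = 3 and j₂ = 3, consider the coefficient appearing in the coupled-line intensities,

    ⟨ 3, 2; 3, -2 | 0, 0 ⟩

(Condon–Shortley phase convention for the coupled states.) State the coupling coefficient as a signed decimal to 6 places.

−√(1/7) ≈ -0.377964

√[1·6!0!0!/7! · 5!1!1!5!0!0!] = √(14400/7)
  +(−1)^1/∏(1,5,0,0,0,0)! = -1/120  (running -1/120)
⟨..|..⟩ = √(14400/7)·(-1/120) = -0.377964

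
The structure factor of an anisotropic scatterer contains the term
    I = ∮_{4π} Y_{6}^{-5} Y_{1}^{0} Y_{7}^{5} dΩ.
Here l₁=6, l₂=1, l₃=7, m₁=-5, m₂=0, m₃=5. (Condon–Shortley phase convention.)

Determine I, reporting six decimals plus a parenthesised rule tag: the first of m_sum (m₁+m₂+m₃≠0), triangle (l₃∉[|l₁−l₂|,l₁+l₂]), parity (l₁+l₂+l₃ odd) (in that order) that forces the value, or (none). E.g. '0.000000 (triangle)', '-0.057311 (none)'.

m-sum 0 ✓  L=14 even ✓  5≤7≤7 ✓
Π(2lᵢ+1) = 13×3×15 = 585
triangle coeff Δ(6,1,7) = 1/1365
Σ_t [0,0]: t=0:+1/518400 = 1/518400
(3j)²=7/195 [(6 1 7; 0 0 0)], sign=-1
Σ_t [0,0]: t=0:+1/39916800 = 1/39916800
(3j)²=8/455 [(6 1 7; -5 0 5)], sign=+1
⇒ 4πI² = 24/65
I = (-1)√(24/65/(4π)) = -0.17141310
No selection rule forces the value: the integral is nonzero (none).

-0.171413 (none)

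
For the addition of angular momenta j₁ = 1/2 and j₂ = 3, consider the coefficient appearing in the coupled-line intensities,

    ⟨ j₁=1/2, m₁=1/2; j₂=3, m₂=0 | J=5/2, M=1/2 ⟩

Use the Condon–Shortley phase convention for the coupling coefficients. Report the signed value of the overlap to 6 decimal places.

+√(3/7) = +0.654654

triangle: 1!·0!·5!/7! = 120/5040
(j±m)!: 1!·0!·3!·3!·3!·2! = 432
prefactor² = (2J+1)·Δ·N² = 432/7
  k=0: +1/(0!·1!·0!·3!·0!·2!) = 1/12
Σ = 1/12  ⇒  CG² = 432/7·(1/12)² = 3/7
CG = +√(3/7) = +0.654654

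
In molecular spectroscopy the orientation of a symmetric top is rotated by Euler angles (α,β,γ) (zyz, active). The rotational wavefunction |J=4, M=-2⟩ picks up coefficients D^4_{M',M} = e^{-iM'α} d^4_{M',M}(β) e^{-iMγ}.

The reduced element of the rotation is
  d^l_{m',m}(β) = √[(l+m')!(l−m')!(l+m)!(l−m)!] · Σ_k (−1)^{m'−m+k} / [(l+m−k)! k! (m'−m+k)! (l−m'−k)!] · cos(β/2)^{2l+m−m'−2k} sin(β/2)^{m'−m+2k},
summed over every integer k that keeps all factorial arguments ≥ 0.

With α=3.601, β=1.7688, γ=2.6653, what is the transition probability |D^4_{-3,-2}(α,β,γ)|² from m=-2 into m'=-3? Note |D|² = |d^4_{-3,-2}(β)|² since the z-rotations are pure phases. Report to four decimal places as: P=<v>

Split into d^4_{-3,-2}(β=1.7688) × two z-phases.
With c≡cos(β/2)=0.633754 and s≡sin(β/2)=0.773535, N=[1·5040·2·720]^{1/2}=2693.993318
Admissible k: 1..2 (factorial args all ≥0)
  k=1: (−1)^0·2693.9933/(720)·0.6338^7·0.7735^1 = +0.118847
  k=2: (−1)^1·2693.9933/(240)·0.6338^5·0.7735^3 = -0.531163
d^4_{-3,-2}(1.7688) = +0.118847 -0.531163 = -0.412316
|D^4_{-3,-2}|² = |d^4_{-3,-2}(β)|² = (-0.412316)² = 0.170004 (the z-rotation phases have unit modulus)

P=0.1700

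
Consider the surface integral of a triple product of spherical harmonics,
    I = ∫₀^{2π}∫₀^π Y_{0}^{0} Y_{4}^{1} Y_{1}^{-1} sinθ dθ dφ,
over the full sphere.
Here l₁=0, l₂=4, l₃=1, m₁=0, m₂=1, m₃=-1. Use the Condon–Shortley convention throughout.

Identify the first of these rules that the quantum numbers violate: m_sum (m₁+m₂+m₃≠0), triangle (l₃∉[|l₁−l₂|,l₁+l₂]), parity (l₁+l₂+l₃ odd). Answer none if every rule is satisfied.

Σmᵢ = 0  ✓
l₃∈[|l₁−l₂|,l₁+l₂]=[4,4] required, l₃=1 fails  ✗
Σlᵢ = 5 ⇒ odd

triangle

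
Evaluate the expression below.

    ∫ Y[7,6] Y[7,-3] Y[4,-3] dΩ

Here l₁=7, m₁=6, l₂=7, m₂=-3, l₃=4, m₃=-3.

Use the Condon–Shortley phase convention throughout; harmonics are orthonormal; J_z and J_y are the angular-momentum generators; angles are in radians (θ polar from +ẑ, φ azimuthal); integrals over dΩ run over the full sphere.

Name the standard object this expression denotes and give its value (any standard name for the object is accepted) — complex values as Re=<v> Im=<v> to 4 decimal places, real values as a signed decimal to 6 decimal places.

Gaunt coefficient, -0.148484

This is a Gaunt coefficient — the integral of a triple product of spherical harmonics over the sphere.
Checks pass: Σm=0; 18 even; l₃=4∈[0,14].
(2·7+1)(2·7+1)(2·4+1) = 2025
Δ: 10! 4! 4! / 19! → 1/58198140
sum: t=3:−1/17418240 t=4:+1/622080 t=5:−1/230400 t=6:+1/622080 t=7:−1/17418240 = -1/806400
3j²(7 7 4; 0 0 0) = Δ·Π!·Σ² = 2268/230945  (sign -1)
sum: t=0:+1/522547200 t=1:−1/52254720 = -1/58060800
3j²(7 7 4; 6 -3 -3) = Δ·Π!·Σ² = 9/646  (sign +1)
combine: 4πI² = 2025·2268/230945·9/646 = 4133430/14919047
take √, sign -1: I = -0.14848406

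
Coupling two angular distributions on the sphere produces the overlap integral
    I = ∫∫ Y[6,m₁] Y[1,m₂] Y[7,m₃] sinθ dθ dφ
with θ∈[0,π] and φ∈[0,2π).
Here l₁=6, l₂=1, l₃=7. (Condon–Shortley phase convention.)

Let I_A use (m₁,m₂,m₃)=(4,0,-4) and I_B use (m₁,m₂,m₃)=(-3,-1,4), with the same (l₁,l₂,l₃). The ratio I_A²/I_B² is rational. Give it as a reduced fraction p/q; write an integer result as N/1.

3/5

l's match ⇒ only the (l;m) 3-j factors differ between A and B.
A: triangle coeff Δ(6,1,7) = 1/1365; Σ_t [0,0]: t=0:+1/7257600 = 1/7257600; (3j)²=11/455 [(6 1 7; 4 0 -4)], sign=-1
B: triangle coeff Δ(6,1,7) = 1/1365; Σ_t [0,0]: t=0:+1/4354560 = 1/4354560; (3j)²=11/273 [(6 1 7; -3 -1 4)], sign=-1
I_A²/I_B² = (11/455)/(11/273) = 3/5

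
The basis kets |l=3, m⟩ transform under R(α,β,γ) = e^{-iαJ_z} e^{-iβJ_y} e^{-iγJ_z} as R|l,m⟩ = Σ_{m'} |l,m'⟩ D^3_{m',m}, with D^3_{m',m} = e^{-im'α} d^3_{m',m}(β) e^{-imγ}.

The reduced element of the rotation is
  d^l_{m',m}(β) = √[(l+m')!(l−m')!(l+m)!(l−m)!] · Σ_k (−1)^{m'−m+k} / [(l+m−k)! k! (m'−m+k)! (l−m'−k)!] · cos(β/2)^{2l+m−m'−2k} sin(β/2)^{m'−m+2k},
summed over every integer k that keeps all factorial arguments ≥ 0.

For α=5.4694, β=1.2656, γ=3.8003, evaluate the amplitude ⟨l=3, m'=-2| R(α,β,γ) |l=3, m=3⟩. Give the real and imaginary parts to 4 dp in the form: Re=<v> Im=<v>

Re=0.1279 Im=-0.0637

First d^3_{-2,3}(β=1.2656), then the phase factors e^{-i(-2)α} and e^{-i(3)γ}:
With c≡cos(β/2)=0.806375 and s≡sin(β/2)=0.591405, N=[1·120·720·1]^{1/2}=293.938769
k∈{5} keeps every argument non-negative
  k=5: (−1)^0·293.9388/(120)·0.8064^1·0.5914^5 = +0.142902
d^3_{-2,3}(1.2656) = +0.142902
D = (-0.056744-0.998389i)·(+0.142902)·(+0.394318+0.918974i) = +0.127914-0.063710i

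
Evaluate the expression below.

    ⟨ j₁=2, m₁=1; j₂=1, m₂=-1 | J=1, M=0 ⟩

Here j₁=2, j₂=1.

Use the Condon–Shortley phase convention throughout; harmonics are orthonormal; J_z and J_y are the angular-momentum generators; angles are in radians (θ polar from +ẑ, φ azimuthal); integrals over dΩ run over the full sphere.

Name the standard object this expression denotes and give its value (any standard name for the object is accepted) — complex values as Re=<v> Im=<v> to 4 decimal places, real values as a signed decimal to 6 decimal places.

This is a Clebsch–Gordan (vector-coupling) coefficient.
j₁+j₂−J=2  J+j₁−j₂=2  J−j₁+j₂=0  j₁+j₂+J+1=5
(j₁±m₁, j₂±m₂, J±M) = (3,1,0,2,1,1)
P² = 6/5
sum k=0..0:
  [0] +1/2 = 1/2
S = 1/2
C² = P²·S² = 3/10 ; C = +0.547723

Clebsch–Gordan coefficient, +√(3/10) ≈ +0.547723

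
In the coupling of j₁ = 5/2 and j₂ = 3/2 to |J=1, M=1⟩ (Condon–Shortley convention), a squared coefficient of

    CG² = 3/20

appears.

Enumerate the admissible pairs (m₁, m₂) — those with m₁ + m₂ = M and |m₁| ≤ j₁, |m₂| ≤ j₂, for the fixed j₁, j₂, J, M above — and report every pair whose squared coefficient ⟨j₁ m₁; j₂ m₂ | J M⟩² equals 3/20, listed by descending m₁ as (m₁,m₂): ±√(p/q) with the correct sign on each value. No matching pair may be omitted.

Admissible pairs with m₁+m₂ = M = 1: (-1/2,3/2), (1/2,1/2), (3/2,-1/2), (5/2,-3/2)
  (m₁,m₂)=(5/2,-3/2): CG² = 1/2, CG = +√(1/2)
  (m₁,m₂)=(3/2,-1/2): CG² = 3/10, CG = −√(3/10)
  (m₁,m₂)=(1/2,1/2): CG² = 3/20, CG = +√(3/20)   ← matches the target
  (m₁,m₂)=(-1/2,3/2): CG² = 1/20, CG = −√(1/20)
Pairs with CG² = 3/20: (1/2,1/2): +√(3/20)

(1/2,1/2): +√(3/20)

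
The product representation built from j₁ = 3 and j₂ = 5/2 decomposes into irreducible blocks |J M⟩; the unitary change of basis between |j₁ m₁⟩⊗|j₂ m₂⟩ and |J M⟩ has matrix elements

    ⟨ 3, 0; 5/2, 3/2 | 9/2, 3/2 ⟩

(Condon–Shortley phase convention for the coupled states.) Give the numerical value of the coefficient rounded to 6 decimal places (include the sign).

−√(45/154) ≈ -0.540562

triangle: 1!*5!*4!/11! = 2880/39916800
(j±m)!: 3!*3!*4!*1!*6!*3! = 3732480
prefactor² = (2J+1)*Δ*N² = 207360/77
  k=0: +1/(0!*1!*3!*4!*2!*0!) = 1/288
  k=1: −1/(1!*0!*2!*3!*3!*1!) = -1/72
Σ = -1/96  ⇒  CG² = 207360/77*(-1/96)² = 45/154
CG = −√(45/154) = -0.540562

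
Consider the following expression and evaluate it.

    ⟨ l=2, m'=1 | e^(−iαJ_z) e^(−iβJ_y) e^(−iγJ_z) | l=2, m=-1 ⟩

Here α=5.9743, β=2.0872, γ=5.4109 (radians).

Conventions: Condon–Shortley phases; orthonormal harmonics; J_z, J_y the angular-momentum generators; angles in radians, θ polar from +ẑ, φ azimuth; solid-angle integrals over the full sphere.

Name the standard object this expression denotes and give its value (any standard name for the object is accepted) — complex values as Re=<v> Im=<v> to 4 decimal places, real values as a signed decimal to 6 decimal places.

This is a Wigner D-matrix element — the rotation-matrix element ⟨l m'| R(α,β,γ) |l m⟩ in the angular-momentum basis.
D^2_{1,-1}(5.9743,2.0872,5.4109) = e^{-i·1·5.9743}·d^2_{1,-1}(2.0872)·e^{-i·-1·5.4109}. Compute d first:
c=cos(2.087200/2)=0.503112, s=sin(2.087200/2)=0.864221; N=√[6·1·1·6]=6.000000
k: max(0,(-1)−(1))=0 … min(2+(-1),2−(1))=1
  k=0: (−1)^2·6.0000/(2)·0.5031^2·0.8642^2 = +0.567154
  k=1: (−1)^3·6.0000/(6)·0.5031^0·0.8642^4 = -0.557827
d^2_{1,-1}(2.0872) = +0.567154 -0.557827 = +0.009327
Phases: e^{-i·(1)·5.9743}=+0.952673+0.303997i, e^{-i·(-1)·5.4109}=+0.643078-0.765801i ⇒ D=+0.007886-0.004981i

Wigner D-matrix element, Re=0.0079 Im=-0.0050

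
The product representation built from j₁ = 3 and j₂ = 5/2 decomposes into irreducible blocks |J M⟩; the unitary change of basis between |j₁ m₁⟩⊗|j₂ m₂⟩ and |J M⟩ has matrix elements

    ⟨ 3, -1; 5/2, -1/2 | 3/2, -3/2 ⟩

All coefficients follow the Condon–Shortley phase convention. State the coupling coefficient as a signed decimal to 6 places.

triangle: 4!×2!×1!/8! = 48/40320
(j±m)!: 2!×4!×2!×3!×0!×3! = 3456
prefactor² = (2J+1)×Δ×N² = 576/35
  k=2: +1/(2!×2!×2!×0!×0!×1!) = 1/8
Σ = 1/8  ⇒  CG² = 576/35×(1/8)² = 9/35
CG = +√(9/35) = +0.507093

+√(9/35) = +0.507093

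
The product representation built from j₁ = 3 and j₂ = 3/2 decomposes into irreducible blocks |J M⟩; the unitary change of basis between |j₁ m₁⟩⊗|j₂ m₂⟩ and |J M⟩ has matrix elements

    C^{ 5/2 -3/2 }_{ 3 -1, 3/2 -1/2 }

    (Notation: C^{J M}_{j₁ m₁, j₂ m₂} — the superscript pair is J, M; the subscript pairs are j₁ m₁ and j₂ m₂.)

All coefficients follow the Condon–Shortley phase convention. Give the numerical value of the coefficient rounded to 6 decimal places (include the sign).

j₁+j₂−J=2  J+j₁−j₂=4  J−j₁+j₂=1  j₁+j₂+J+1=8
(j₁±m₁, j₂±m₂, J±M) = (2,4,1,2,1,4)
P² = 576/35
sum k=0..1:
  [0] +1/48 = 1/48
  [1] −1/6 = -1/6
S = -7/48
C² = P²·S² = 7/20 ; C = -0.591608

-0.591608  (= −√(7/20))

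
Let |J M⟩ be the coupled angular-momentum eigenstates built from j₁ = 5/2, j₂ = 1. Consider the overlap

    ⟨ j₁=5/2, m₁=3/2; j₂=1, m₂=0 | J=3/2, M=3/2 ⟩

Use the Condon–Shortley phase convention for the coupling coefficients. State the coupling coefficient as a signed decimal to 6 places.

j₁+j₂−J=2  J+j₁−j₂=3  J−j₁+j₂=0  j₁+j₂+J+1=6
(j₁±m₁, j₂±m₂, J±M) = (4,1,1,1,3,0)
P² = 48/5
sum k=1..1:
  [1] −1/6 = -1/6
S = -1/6
C² = P²·S² = 4/15 ; C = -0.516398

−√(4/15) ≈ -0.516398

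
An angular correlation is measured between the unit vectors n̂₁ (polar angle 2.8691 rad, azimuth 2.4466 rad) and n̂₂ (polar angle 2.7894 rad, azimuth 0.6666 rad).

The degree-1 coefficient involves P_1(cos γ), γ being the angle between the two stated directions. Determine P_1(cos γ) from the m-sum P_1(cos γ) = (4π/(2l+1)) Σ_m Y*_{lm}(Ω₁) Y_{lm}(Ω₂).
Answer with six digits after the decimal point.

Summing Y*_{l m}(θ₁,φ₁)·Y_{l m}(θ₂,φ₂) over m ∈ [−1, 1]; prefactor 4π/(2·1+1) = 4.188790:
  term(m=-1) = -0.00230 + 0.01084j   from Y*(Ω₁)=-0.07142 + 0.05954j, Y(Ω₂)=0.09367 - 0.07369j
  term(m=+0) = 0.21581 + 0.00000j   from Y*(Ω₁)=-0.47057 + 0.00000j, Y(Ω₂)=-0.45861 + 0.00000j
  term(m=+1) = -0.00230 - 0.01084j   from Y*(Ω₁)=0.07142 + 0.05954j, Y(Ω₂)=-0.09367 - 0.07369j
Accumulated sum 0.21121 + 0.00000j; after 4π/(2l+1) scaling, 0.88471 + 0.00000j ⇒ P_1 = 0.884705

0.884705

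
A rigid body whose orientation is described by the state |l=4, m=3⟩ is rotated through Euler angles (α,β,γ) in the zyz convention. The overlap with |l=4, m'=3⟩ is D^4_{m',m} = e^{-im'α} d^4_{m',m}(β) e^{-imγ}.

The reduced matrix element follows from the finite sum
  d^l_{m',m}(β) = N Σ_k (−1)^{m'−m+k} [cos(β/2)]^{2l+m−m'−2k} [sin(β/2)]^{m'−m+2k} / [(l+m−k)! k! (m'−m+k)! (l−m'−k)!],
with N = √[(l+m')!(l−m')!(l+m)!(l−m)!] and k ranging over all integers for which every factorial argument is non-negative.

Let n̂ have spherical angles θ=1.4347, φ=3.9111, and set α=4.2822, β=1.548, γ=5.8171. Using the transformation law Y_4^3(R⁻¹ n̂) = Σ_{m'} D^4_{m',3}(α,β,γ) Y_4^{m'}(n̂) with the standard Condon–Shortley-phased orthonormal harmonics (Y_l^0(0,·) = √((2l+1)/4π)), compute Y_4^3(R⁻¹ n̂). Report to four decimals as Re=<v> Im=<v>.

Re=0.0283 Im=-0.0554

Need the full column D^4_{m',3} for m'=−4..4 at α=4.2822, β=1.5480, γ=5.8171.
cos(β/2)=0.715120, sin(β/2)=0.699001
d^4_{-4,3}: single k=7 term ⇒ +0.164919;  D = +0.156417-0.052269i
d^4_{-3,3}: k∈[6..7] ⇒ +0.417565 -0.056993 = +0.360572;  D = -0.038755+0.358483i
d^4_{-2,3}: k∈[5..6] ⇒ +0.685035 -0.218167 = +0.466868;  D = -0.400945-0.239183i
d^4_{-1,3}: k∈[4..5] ⇒ +0.825938 -0.473474 = +0.352464;  D = +0.290357-0.199809i
d^4_{0,3}: k∈[3..4] ⇒ +0.755777 -0.722090 = +0.033687;  D = +0.005784+0.033187i
d^4_{1,3}: k∈[2..3] ⇒ +0.518682 -0.825938 = -0.307256;  D = +0.297114+0.078291i
d^4_{2,3}: k∈[1..2] ⇒ +0.250147 -0.716993 = -0.466846;  D = -0.296385+0.360695i
d^4_{3,3}: k∈[0..1] ⇒ +0.068396 -0.457435 = -0.389038;  D = -0.170188-0.349838i
d^4_{4,3}: single k=0 term ⇒ -0.189094;  D = +0.189046-0.004270i
Y_4^{m'}(θ=1.4347,φ=3.9111) and Σ D·Y over m':
  (+0.1564-0.0523i)·(-0.4255-0.0271i)  (-0.0388+0.3585i)·(+0.1111+0.1222i)  (-0.4009-0.2392i)·(-0.0091+0.2859i)  (+0.2904-0.1998i)·(+0.1311-0.1270i)  (+0.0058+0.0332i)·(+0.2602+0.0000i)  (+0.2971+0.0783i)·(-0.1311-0.1270i)  (-0.2964+0.3607i)·(-0.0091-0.2859i)  (-0.1702-0.3498i)·(-0.1111+0.1222i)  (+0.1890-0.0043i)·(-0.4255+0.0271i)
Y_4^3(R⁻¹ n̂) = +0.028269-0.055377i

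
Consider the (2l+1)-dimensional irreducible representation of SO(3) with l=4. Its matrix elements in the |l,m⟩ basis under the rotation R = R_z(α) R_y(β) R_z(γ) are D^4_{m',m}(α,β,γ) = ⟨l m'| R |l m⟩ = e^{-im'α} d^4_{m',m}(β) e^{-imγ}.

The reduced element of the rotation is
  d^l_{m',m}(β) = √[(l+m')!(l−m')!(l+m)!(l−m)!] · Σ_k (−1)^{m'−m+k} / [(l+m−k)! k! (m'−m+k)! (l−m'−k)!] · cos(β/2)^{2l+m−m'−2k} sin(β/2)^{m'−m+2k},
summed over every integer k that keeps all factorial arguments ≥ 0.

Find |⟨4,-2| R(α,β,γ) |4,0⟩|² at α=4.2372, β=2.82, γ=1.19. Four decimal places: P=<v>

First d^4_{-2,0}(β=2.8200), then the phase factors e^{-i(-2)α} and e^{-i(0)γ}:
c=cos(2.820000/2)=0.160104, s=sin(2.820000/2)=0.987100; N=√[2·720·24·24]=910.735966
k∈{2,3,4} keeps every argument non-negative
  k=2: (−1)^0·910.7360/(96)·0.1601^6·0.9871^2 = +0.000156
  k=3: (−1)^1·910.7360/(36)·0.1601^4·0.9871^4 = -0.015781
  k=4: (−1)^2·910.7360/(96)·0.1601^2·0.9871^6 = +0.224954
d^4_{-2,0}(2.8200) = +0.000156 -0.015781 +0.224954 = +0.209329
|D^4_{-2,0}|² = |d^4_{-2,0}(β)|² = (+0.209329)² = 0.043818 (the z-rotation phases have unit modulus)

P=0.0438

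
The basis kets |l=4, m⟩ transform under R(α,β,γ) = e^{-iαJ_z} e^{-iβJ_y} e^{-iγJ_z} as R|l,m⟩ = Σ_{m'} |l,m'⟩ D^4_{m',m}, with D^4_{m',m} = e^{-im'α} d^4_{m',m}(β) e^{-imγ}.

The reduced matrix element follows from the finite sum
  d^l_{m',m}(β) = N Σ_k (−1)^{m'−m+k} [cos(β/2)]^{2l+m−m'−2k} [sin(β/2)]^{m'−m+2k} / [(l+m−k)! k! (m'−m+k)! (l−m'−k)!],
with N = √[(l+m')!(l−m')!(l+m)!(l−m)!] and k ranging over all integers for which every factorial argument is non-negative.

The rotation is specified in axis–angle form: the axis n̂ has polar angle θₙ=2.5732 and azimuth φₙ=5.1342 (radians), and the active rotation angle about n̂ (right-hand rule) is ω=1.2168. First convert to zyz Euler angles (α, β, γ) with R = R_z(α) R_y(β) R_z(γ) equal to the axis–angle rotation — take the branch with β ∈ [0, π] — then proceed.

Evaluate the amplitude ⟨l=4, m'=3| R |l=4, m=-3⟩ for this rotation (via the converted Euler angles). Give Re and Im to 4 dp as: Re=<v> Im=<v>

Axis–angle → zyz. n̂ = (sinθₙcosφₙ, sinθₙsinφₙ, cosθₙ) = (+0.220378, -0.491097, -0.842767), ω = 1.2168.
R = I cosω + sinω [n̂]ₓ + (1−cosω) n̂n̂ᵀ gives
  R = [+0.378380, +0.719801, -0.581992; -0.861222, +0.504222, +0.063696; +0.339302, +0.477123, +0.810696]
β = atan2(√(R₁₃²+R₂₃²), R₃₃) = 0.625457; α = atan2(R₂₃, R₁₃) mod 2π = 3.032582; γ = atan2(R₃₂, −R₃₁) mod 2π = 2.188960
First d^4_{3,-3}(β=0.6255), then the phase factors e^{-i(3)α} and e^{-i(-3)γ}:
Half-angle: c=0.951498, s=0.307656. N=√(5040·1·1·5040)=5040.000000
Admissible k: 0..1 (factorial args all ≥0)
  k=0: (−1)^6·5040.0000/(720)·0.9515^2·0.3077^6 = +0.005374
  k=1: (−1)^7·5040.0000/(5040)·0.9515^0·0.3077^8 = -0.000080
d^4_{3,-3}(0.6255) = +0.005374 -0.000080 = +0.005294
D = (-0.947000-0.321233i)·(+0.005294)·(+0.960028+0.279905i) = -0.004337-0.003036i

Re=-0.0043 Im=-0.0030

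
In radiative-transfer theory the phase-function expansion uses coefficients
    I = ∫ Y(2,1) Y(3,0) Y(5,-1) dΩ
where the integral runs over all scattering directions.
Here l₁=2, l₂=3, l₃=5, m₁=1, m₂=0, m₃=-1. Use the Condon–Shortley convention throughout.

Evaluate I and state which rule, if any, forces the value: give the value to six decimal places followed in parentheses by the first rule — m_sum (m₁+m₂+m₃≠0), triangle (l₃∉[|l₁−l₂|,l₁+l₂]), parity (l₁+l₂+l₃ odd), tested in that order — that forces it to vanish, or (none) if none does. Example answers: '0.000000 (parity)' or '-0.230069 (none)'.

Checks pass: Σm=0; 10 even; l₃=5∈[1,5].
(2·2+1)(2·3+1)(2·5+1) = 385
Δ: 0! 4! 6! / 11! → 1/2310
sum: t=0:+1/144 = 1/144
3j²(2 3 5; 0 0 0) = Δ·Π!·Σ² = 10/231  (sign -1)
sum: t=0:+1/216 = 1/216
3j²(2 3 5; 1 0 -1) = Δ·Π!·Σ² = 8/231  (sign +1)
combine: 4πI² = 385·10/231·8/231 = 400/693
take √, sign -1: I = -0.21431790
No selection rule forces the value: the integral is nonzero (none).

-0.214318 (none)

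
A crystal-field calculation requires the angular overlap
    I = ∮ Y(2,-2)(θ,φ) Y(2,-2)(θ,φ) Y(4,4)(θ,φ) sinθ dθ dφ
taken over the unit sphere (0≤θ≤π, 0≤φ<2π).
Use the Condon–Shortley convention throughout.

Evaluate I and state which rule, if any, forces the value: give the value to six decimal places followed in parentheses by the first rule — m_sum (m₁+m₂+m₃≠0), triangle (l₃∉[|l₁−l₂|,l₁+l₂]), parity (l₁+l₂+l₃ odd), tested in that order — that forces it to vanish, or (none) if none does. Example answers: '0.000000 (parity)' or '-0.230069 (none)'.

Rules hold: Σm=0, L=8 even, 0≤4≤4.
N = 5·5·9 = 225
Δ = 0!·4!·4!/9! = 1/630
Racah Σ t=0..0: t=0:+1/16 = 1/16
⇒ 3j(2 2 4; 0 0 0)² = 2/35, sgn +1
Racah Σ t=0..0: t=0:+1/576 = 1/576
⇒ 3j(2 2 4; -2 -2 4)² = 1/9, sgn +1
4πI² = N·(3j₀)²·(3jₘ)² = 10/7
I = +1·√(1.42857/4π) = 0.33716777
No selection rule forces the value: the integral is nonzero (none).

0.337168 (none)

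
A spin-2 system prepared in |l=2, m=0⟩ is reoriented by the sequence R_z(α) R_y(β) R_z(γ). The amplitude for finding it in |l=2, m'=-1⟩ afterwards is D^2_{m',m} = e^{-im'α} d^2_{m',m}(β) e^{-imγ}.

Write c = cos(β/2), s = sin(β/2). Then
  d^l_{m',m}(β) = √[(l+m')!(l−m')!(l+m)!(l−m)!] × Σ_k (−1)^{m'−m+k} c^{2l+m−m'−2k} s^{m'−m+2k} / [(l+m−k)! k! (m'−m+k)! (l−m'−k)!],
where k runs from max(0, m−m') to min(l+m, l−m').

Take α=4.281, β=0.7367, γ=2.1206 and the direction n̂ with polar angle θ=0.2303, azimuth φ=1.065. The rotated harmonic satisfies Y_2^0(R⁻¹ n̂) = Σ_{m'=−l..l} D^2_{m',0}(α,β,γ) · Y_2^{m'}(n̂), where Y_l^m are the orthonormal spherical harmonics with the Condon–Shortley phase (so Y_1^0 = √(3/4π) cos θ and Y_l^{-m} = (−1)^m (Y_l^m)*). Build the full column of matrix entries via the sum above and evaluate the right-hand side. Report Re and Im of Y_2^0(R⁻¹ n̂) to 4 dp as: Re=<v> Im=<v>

Need the full column D^2_{m',0} for m'=−2..2 at α=4.2810, β=0.7367, γ=2.1206.
cos(β/2)=0.932923, sin(β/2)=0.360077
d^2_{-2,0}: single k=2 term ⇒ +0.276412;  D = -0.179759+0.209977i
d^2_{-1,0}: k∈[1..2] ⇒ +0.716156 -0.106686 = +0.609470;  D = -0.254840-0.553634i
d^2_{0,0}: k∈[0..2] ⇒ +0.757500 -0.451379 +0.016810 = +0.322932;  D = +0.322932+0.000000i
d^2_{1,0}: k∈[0..1] ⇒ -0.716156 +0.106686 = -0.609470;  D = +0.254840-0.553634i
d^2_{2,0}: single k=0 term ⇒ +0.276412;  D = -0.179759-0.209977i
Y_2^{m'}(θ=0.2303,φ=1.065) and Σ D·Y over m':
  (-0.1798+0.2100i)·(-0.0107-0.0171i)  (-0.2548-0.5536i)·(+0.0832-0.1502i)  (+0.3229+0.0000i)·(+0.5815+0.0000i)  (+0.2548-0.5536i)·(-0.0832-0.1502i)  (-0.1798-0.2100i)·(-0.0107+0.0171i)
Y_2^0(R⁻¹ n̂) = -0.009922+0.000000i

Re=-0.0099 Im=0.0000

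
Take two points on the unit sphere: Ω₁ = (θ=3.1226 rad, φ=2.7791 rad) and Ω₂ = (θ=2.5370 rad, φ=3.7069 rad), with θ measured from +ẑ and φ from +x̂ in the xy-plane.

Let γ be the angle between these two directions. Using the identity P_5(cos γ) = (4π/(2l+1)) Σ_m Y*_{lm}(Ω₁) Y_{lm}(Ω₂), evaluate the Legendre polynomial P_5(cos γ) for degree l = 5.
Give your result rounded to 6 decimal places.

Term-by-term m-sum for l=5 (normalisation 4π/11 = 1.142397):
  m=-5: Y*=0.00000 + 0.00000j  Y=0.02619 + 0.00853j  product -0.00000 + 0.00000j
  m=-4: Y*=-0.00000 + 0.00000j  Y=0.08029 + 0.09719j  product -0.00000 + 0.00000j
  m=-3: Y*=-0.00001 + 0.00002j  Y=0.04038 + 0.32100j  product -0.00001 - 0.00000j
  m=-2: Y*=-0.00091 + 0.00081j  Y=-0.19786 + 0.42008j  product -0.00016 - 0.00054j
  m=-1: Y*=-0.04544 + 0.01723j  Y=-0.17608 + 0.11170j  product 0.00608 - 0.00811j
  m=+0: Y*=-0.93307 + 0.00000j  Y=0.33840 + 0.00000j  product -0.31575 + 0.00000j
  m=+1: Y*=0.04544 + 0.01723j  Y=0.17608 + 0.11170j  product 0.00608 + 0.00811j
  m=+2: Y*=-0.00091 - 0.00081j  Y=-0.19786 - 0.42008j  product -0.00016 + 0.00054j
  m=+3: Y*=0.00001 + 0.00002j  Y=-0.04038 + 0.32100j  product -0.00001 + 0.00000j
  m=+4: Y*=-0.00000 - 0.00000j  Y=0.08029 - 0.09719j  product -0.00000 - 0.00000j
  m=+5: Y*=-0.00000 + 0.00000j  Y=-0.02619 + 0.00853j  product -0.00000 - 0.00000j
Accumulated sum -0.30393 + 0.00000j; after 4π/(2l+1) scaling, -0.34721 + 0.00000j ⇒ P_5 = -0.347205

-0.347205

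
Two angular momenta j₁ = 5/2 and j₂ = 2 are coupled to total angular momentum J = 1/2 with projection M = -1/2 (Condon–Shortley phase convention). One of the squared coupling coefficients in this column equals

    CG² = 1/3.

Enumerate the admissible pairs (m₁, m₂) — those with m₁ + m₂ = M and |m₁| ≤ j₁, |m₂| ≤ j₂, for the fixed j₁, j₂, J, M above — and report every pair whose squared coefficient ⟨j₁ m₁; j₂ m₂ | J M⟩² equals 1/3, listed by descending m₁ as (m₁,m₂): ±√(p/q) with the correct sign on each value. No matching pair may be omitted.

Admissible pairs with m₁+m₂ = M = -1/2: (-5/2,2), (-3/2,1), (-1/2,0), (1/2,-1), (3/2,-2)
  (m₁,m₂)=(3/2,-2): CG² = 1/15, CG = +√(1/15)
  (m₁,m₂)=(1/2,-1): CG² = 2/15, CG = −√(2/15)
  (m₁,m₂)=(-1/2,0): CG² = 1/5, CG = +√(1/5)
  (m₁,m₂)=(-3/2,1): CG² = 4/15, CG = −√(4/15)
  (m₁,m₂)=(-5/2,2): CG² = 1/3, CG = +√(1/3)   ← matches the target
Pairs with CG² = 1/3: (-5/2,2): +√(1/3)

(-5/2,2): +√(1/3)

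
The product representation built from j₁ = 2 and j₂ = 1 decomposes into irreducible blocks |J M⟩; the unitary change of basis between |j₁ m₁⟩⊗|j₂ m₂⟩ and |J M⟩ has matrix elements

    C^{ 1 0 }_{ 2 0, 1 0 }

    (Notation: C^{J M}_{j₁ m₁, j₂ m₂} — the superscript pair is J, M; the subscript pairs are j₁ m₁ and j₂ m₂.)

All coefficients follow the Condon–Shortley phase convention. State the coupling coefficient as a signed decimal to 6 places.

-0.632456  (= −√(2/5))

j₁+j₂−J=2  J+j₁−j₂=2  J−j₁+j₂=0  j₁+j₂+J+1=5
(j₁±m₁, j₂±m₂, J±M) = (2,2,1,1,1,1)
P² = 2/5
sum k=1..1:
  [1] −1/1 = -1
S = -1
C² = P²·S² = 2/5 ; C = -0.632456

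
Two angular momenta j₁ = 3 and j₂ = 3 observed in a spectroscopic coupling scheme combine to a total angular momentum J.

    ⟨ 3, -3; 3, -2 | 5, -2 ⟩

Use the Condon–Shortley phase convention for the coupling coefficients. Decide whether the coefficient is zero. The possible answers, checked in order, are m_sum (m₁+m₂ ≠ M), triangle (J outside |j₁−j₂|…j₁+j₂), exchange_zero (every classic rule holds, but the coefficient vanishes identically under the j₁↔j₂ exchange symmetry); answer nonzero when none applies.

m_sum

m-sum: m₁+m₂ = -3+(-2) = -5, M = -2  ✗ ⇒ coefficient is 0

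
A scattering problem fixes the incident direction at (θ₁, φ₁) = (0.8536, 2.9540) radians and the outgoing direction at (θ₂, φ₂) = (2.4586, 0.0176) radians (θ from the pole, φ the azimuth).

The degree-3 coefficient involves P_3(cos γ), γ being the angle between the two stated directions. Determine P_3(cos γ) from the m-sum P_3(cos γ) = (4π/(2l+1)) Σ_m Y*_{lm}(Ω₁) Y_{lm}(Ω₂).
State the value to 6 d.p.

Expand P_3 via completeness: Σ_{m} conj(Y_{3,m}) at Ω₁ times Y_{3,m} at Ω₂ —
  m=-3: Y*=-0.151055+0.095290i  Y=+0.104735-0.005535i  product -0.015293+0.010816i
  m=-2: Y*=+0.354994-0.139811i  Y=-0.315560+0.011112i  product -0.110468+0.048064i
  m=-1: Y*=-0.277590+0.052693i  Y=+0.409590-0.007210i  product -0.113318+0.023584i
  m=+0: Y*=-0.206023-0.000000i  Y=-0.002448+0.000000i  product +0.000504+0.000000i
  m=+1: Y*=+0.277590+0.052693i  Y=-0.409590-0.007210i  product -0.113318-0.023584i
  m=+2: Y*=+0.354994+0.139811i  Y=-0.315560-0.011112i  product -0.110468-0.048064i
  m=+3: Y*=+0.151055+0.095290i  Y=-0.104735-0.005535i  product -0.015293-0.010816i
Total Σ_m = -0.477656+0.000000i. Multiply by 1.795196: -0.857486+0.000000i. P_3(cos γ) = -0.857486

-0.857486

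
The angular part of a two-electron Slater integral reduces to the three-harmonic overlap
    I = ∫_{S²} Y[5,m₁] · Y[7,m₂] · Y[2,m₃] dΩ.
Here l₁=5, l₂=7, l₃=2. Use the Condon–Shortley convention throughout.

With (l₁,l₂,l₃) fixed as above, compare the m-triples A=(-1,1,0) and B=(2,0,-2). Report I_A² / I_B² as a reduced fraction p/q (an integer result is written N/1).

12/1

l's match ⇒ only the (l;m) 3-j factors differ between A and B.
A: triangle coeff Δ(5,7,2) = 1/15015; Σ_t [6,6]: t=6:+1/69120 = 1/69120; (3j)²=4/143 [(5 7 2; -1 1 0)], sign=+1
B: triangle coeff Δ(5,7,2) = 1/15015; Σ_t [3,3]: t=3:−1/725760 = -1/725760; (3j)²=1/429 [(5 7 2; 2 0 -2)], sign=-1
I_A²/I_B² = (4/143)/(1/429) = 12/1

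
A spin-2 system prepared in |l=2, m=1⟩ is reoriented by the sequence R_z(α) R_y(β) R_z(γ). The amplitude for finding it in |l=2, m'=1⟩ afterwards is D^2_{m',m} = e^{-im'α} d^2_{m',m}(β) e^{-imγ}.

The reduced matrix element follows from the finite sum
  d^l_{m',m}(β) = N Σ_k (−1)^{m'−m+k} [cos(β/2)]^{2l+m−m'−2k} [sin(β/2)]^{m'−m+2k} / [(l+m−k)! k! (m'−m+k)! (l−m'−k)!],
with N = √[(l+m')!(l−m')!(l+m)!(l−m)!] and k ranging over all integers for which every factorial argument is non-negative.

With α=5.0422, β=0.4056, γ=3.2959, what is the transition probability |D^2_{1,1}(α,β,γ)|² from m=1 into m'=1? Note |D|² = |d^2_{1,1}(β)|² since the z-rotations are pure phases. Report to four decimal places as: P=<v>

P=0.6460

First d^2_{1,1}(β=0.4056), then the phase factors e^{-i(1)α} and e^{-i(1)γ}:
c=cos(0.405600/2)=0.979506, s=sin(0.405600/2)=0.201413; N=√[6·1·6·1]=6.000000
Admissible k: 0..1 (factorial args all ≥0)
  k=0: (−1)^0·6.0000/(6)·0.9795^4·0.2014^0 = +0.920512
  k=1: (−1)^1·6.0000/(2)·0.9795^2·0.2014^2 = -0.116764
d^2_{1,1}(0.4056) = +0.920512 -0.116764 = +0.803747
|D^2_{1,1}|² = |d^2_{1,1}(β)|² = (+0.803747)² = 0.646010 (the z-rotation phases have unit modulus)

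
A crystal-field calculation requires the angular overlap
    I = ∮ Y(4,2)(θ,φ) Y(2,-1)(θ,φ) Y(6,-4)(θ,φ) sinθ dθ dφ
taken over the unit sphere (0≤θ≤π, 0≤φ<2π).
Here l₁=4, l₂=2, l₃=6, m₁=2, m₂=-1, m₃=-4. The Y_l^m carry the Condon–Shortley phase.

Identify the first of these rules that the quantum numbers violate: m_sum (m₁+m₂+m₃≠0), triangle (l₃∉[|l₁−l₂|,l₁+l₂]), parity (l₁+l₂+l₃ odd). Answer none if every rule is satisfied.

m_sum

azimuthal sum: 2 − 1 − 4 = -3  ✗
2 ≤ 6 ≤ 6 (triangle on l)
L = 4 + 2 + 6 = 12 (even)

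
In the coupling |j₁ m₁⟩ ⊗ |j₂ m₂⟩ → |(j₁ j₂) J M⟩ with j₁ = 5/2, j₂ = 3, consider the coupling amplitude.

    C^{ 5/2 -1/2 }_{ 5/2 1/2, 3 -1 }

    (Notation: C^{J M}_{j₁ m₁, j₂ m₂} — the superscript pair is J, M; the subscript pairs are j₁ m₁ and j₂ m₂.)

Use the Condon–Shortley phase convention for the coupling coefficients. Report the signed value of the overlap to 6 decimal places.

j₁+j₂−J=3  J+j₁−j₂=2  J−j₁+j₂=3  j₁+j₂+J+1=9
(j₁±m₁, j₂±m₂, J±M) = (3,2,2,4,2,3)
P² = 288/35
sum k=0..2:
  [0] +1/24 = 1/24
  [1] −1/4 = -1/4
  [2] +1/24 = 1/24
S = -1/6
C² = P²·S² = 8/35 ; C = -0.478091

-0.478091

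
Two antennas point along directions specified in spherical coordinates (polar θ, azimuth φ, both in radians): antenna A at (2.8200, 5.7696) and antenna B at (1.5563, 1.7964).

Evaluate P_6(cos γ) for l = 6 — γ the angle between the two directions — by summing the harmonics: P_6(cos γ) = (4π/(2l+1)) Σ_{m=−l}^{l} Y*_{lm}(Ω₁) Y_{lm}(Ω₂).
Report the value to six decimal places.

Summing Y*_{l m}(θ₁,φ₁)·Y_{l m}(θ₂,φ₂) over m ∈ [−6, 6]; prefactor 4π/(2·6+1) = 0.966644:
  term(m=-6) = +0.000064-0.000224i   from Y*(Ω₁)=-0.000481-0.000029i, Y(Ω₂)=-0.104025+0.471439i
  term(m=-5) = -0.000064-0.000103i   from Y*(Ω₁)=+0.004207+0.002718i, Y(Ω₂)=-0.021907-0.010388i
  term(m=-4) = +0.011086+0.002073i   from Y*(Ω₁)=-0.014737-0.028063i, Y(Ω₂)=-0.220500+0.279246i
  term(m=-3) = +0.003041-0.002296i   from Y*(Ω₁)=-0.004045+0.134613i, Y(Ω₂)=-0.017722-0.022059i
  term(m=-2) = -0.011235+0.121226i   from Y*(Ω₁)=+0.194120-0.321195i, Y(Ω₂)=-0.291931+0.141453i
  term(m=-1) = +0.011746+0.012885i   from Y*(Ω₁)=-0.509259+0.287261i, Y(Ω₂)=-0.006670-0.029063i
  term(m=+0) = -0.055489+0.000000i   from Y*(Ω₁)=+0.175350-0.000000i, Y(Ω₂)=-0.316444+0.000000i
  term(m=+1) = +0.011746-0.012885i   from Y*(Ω₁)=+0.509259+0.287261i, Y(Ω₂)=+0.006670-0.029063i
  term(m=+2) = -0.011235-0.121226i   from Y*(Ω₁)=+0.194120+0.321195i, Y(Ω₂)=-0.291931-0.141453i
  term(m=+3) = +0.003041+0.002296i   from Y*(Ω₁)=+0.004045+0.134613i, Y(Ω₂)=+0.017722-0.022059i
  term(m=+4) = +0.011086-0.002073i   from Y*(Ω₁)=-0.014737+0.028063i, Y(Ω₂)=-0.220500-0.279246i
  term(m=+5) = -0.000064+0.000103i   from Y*(Ω₁)=-0.004207+0.002718i, Y(Ω₂)=+0.021907-0.010388i
  term(m=+6) = +0.000064+0.000224i   from Y*(Ω₁)=-0.000481+0.000029i, Y(Ω₂)=-0.104025-0.471439i
Accumulated sum -0.026215-0.000000i; after 4π/(2l+1) scaling, -0.025340-0.000000i ⇒ P_6 = -0.025340

-0.025340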